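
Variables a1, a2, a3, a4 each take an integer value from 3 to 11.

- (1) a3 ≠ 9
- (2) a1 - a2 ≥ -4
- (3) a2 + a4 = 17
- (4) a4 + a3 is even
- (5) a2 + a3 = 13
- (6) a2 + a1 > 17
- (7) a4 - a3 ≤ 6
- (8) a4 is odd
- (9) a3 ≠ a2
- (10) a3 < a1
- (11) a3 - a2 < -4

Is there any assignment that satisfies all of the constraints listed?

Satisfiable

One satisfying assignment is a1 = 9, a2 = 10, a3 = 3, a4 = 7.
For the less obvious constraints — constraint 2: a1 - a2 = -1; constraint 3: a2 + a4 = 17; constraint 5: a2 + a3 = 13 — and the others hold by inspection.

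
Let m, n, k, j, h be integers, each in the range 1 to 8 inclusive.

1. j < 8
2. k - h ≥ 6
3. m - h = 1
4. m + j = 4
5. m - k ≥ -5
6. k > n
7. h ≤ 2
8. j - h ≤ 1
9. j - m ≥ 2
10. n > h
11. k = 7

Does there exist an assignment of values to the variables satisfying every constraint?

Constraints 2, 5, 8, and 9 give j − m ≥ 2, m − k ≥ -5, k − h ≥ 6, h − j ≥ -1.
Adding all 4 inequalities: the left sides telescope to 0, and the right sides sum to 2 + (-5) + 6 + (-1) = 2. So 0 ≥ 2, which is false.

Unsatisfiable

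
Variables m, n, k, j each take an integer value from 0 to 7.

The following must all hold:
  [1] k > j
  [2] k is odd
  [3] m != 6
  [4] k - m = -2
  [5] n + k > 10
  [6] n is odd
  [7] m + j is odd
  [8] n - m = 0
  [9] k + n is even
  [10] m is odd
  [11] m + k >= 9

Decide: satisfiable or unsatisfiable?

Try m = 7, n = 7, k = 5, j = 2.
Check constraint 4: k - m = -2; constraint 5: n + k = 12; constraint 8: n - m = 0. The remaining constraints are straightforward to verify.

Satisfiable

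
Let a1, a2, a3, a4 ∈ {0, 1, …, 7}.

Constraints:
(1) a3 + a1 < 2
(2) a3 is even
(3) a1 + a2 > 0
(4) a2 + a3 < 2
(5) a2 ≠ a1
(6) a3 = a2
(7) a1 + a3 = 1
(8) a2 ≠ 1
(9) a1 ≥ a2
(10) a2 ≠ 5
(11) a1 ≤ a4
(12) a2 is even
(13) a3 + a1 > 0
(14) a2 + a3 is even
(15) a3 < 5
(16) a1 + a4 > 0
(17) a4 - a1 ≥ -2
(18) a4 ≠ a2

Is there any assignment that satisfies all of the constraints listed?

One satisfying assignment is a1 = 1, a2 = 0, a3 = 0, a4 = 2.
For the less obvious constraints — constraint 1: a3 + a1 = 1; constraint 3: a1 + a2 = 1; constraint 4: a2 + a3 = 0 — and the others hold by inspection.

Satisfiable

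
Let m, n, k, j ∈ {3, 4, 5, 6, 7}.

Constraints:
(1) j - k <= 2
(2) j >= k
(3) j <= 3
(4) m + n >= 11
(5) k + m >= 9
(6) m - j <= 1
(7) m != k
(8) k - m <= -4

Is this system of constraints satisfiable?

Unsatisfiable

Constraints 1, 6, and 8 give k − j ≥ -2, j − m ≥ -1, m − k ≥ 4.
Adding all 3 inequalities: the left sides telescope to 0, and the right sides sum to (-2) + (-1) + 4 = 1. So 0 ≥ 1, which is false.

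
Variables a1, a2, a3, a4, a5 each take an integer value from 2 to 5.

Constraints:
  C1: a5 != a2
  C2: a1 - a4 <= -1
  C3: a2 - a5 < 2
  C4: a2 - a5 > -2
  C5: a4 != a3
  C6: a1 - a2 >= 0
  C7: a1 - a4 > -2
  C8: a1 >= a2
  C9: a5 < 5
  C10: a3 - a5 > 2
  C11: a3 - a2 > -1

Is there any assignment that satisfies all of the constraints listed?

Satisfiable

Setting (a1, a2, a3, a4, a5) = (3, 3, 5, 4, 2) satisfies everything: constraint 2: a1 - a4 = -1; constraint 3: a2 - a5 = 1; constraint 4: a2 - a5 = 1, and the others follow.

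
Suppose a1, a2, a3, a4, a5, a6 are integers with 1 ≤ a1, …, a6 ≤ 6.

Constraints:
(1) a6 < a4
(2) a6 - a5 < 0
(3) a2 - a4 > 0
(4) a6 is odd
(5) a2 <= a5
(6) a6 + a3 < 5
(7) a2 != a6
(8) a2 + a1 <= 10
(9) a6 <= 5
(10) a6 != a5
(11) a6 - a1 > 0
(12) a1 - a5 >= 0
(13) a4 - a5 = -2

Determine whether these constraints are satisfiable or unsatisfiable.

Constraints 1, 3, 5, 11, and 12 give a5 ≤ a1, a1 < a6, a6 < a4, a4 < a2, a2 ≤ a5. Chaining: a5 ≤ a1 < a6 < a4 < a2 ≤ a5, which forces a5 < a5 — impossible.

Unsatisfiable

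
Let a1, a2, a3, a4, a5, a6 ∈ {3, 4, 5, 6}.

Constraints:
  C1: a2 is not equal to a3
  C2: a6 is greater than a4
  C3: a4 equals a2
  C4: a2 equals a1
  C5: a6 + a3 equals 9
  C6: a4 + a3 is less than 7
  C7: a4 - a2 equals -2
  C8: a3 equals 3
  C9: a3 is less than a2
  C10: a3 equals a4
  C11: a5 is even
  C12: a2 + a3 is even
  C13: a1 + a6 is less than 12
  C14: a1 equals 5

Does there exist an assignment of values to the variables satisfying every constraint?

Constraint 8 fixes a3 = 3 and constraint 14 fixes a1 = 5. Constraints 3, 4, and 10 give a3 = a4 = a2 = a1, so a3 = a1. But 3 ≠ 5 — contradiction.

Unsatisfiable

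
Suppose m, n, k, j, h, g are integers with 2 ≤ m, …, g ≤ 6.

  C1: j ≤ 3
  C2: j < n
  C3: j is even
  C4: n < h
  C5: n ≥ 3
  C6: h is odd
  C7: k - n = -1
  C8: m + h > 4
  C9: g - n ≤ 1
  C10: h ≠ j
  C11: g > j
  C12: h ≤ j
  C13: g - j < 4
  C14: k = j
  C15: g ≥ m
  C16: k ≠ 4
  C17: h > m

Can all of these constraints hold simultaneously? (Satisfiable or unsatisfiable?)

Unsatisfiable

Constraints 2, 4, and 12 give n < h, h ≤ j, j < n. Chaining: n < h ≤ j < n, which forces n < n — impossible.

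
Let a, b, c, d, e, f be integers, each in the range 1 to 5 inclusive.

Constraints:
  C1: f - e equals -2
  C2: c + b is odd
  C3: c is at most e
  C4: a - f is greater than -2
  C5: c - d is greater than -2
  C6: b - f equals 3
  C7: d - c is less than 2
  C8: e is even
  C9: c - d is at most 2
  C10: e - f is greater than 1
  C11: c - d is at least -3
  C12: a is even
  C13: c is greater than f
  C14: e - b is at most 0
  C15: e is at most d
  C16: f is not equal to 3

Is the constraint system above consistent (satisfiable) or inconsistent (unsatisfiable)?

Satisfiable

Try a = 2, b = 5, c = 4, d = 5, e = 4, f = 2.
Check constraint 1: f - e = -2; constraint 4: a - f = 0. The remaining constraints are straightforward to verify.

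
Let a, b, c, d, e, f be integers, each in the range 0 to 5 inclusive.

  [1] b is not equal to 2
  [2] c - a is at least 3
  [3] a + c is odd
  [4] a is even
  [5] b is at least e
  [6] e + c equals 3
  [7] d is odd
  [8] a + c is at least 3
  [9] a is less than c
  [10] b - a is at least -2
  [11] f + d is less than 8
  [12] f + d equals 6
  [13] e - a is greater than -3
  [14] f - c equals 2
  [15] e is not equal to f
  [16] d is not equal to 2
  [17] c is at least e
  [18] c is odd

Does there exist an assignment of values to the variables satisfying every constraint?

Satisfiable

Take a = 0, b = 0, c = 3, d = 1, e = 0, f = 5. Then constraint 2: c - a = 3; constraint 6: e + c = 3; constraint 8: a + c = 3, and every other listed constraint is also met.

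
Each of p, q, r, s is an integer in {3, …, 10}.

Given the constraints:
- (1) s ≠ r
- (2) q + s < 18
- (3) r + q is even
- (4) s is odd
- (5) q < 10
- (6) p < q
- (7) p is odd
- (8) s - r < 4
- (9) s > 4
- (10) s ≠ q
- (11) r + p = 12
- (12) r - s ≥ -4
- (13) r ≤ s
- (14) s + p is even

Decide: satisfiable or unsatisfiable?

Satisfiable

Setting (p, q, r, s) = (5, 7, 7, 9) satisfies everything: constraint 2: q + s = 16; constraint 8: s - r = 2, and the others follow.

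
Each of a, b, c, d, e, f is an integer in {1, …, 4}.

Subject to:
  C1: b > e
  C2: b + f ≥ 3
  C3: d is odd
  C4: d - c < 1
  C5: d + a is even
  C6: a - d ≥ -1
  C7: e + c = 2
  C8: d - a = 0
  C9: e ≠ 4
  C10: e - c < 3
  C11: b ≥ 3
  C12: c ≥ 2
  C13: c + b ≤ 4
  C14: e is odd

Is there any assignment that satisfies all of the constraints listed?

Unsatisfiable

From constraint 12: c ≥ 2. From constraint 11: b ≥ 3. Hence c + b ≥ 5. But constraint 13 requires c + b ≤ 4, and 4 < 5. Contradiction.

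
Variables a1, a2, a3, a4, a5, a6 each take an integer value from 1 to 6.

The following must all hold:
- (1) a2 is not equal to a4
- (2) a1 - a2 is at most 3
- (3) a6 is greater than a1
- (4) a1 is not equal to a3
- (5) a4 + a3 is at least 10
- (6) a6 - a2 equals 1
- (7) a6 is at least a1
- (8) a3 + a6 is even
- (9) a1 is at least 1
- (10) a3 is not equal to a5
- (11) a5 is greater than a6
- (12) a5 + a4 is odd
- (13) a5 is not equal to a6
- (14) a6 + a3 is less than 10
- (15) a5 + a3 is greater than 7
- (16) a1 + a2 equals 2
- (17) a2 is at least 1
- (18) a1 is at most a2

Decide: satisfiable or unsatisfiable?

One satisfying assignment is a1 = 1, a2 = 1, a3 = 6, a4 = 4, a5 = 3, a6 = 2.
For the less obvious constraints — constraint 2: a1 - a2 = 0; constraint 5: a4 + a3 = 10 — and the others hold by inspection.

Satisfiable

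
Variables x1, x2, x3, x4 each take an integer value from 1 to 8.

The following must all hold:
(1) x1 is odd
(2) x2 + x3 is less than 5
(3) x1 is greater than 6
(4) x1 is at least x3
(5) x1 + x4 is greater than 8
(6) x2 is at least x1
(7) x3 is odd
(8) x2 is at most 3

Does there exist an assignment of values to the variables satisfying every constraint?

Unsatisfiable

From constraint 3: x1 ≥ 7. From constraints 6 and 8: x1 ≤ x2 and x2 ≤ 3, so x1 ≤ 3. But 3 < 7, so no value of x1 works.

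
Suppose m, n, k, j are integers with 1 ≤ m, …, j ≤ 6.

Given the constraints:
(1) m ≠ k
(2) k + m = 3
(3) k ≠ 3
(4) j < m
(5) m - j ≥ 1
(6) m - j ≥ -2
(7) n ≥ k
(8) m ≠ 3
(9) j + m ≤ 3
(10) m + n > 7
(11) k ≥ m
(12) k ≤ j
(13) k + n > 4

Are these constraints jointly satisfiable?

Constraints 4, 11, and 12 give k ≤ j, j < m, m ≤ k. Chaining: k ≤ j < m ≤ k, which forces k < k — impossible.

Unsatisfiable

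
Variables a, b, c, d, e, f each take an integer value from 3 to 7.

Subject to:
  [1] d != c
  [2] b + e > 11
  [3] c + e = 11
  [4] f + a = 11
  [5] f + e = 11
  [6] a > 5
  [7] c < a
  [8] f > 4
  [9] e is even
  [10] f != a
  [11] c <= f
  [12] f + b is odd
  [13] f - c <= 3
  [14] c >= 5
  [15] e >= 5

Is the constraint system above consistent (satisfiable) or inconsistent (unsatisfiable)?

One satisfying assignment is a = 6, b = 6, c = 5, d = 7, e = 6, f = 5.
For the less obvious constraints — constraint 2: b + e = 12; constraint 3: c + e = 11; constraint 4: f + a = 11 — and the others hold by inspection.

Satisfiable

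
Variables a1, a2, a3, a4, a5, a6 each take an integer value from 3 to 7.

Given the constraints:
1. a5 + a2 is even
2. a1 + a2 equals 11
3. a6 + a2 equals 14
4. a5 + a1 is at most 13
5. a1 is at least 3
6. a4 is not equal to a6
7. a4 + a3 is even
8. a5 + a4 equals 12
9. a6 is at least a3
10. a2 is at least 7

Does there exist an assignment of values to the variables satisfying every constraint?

Take a1 = 4, a2 = 7, a3 = 7, a4 = 5, a5 = 7, a6 = 7. Then constraint 2: a1 + a2 = 11; constraint 3: a6 + a2 = 14, and every other listed constraint is also met.

Satisfiable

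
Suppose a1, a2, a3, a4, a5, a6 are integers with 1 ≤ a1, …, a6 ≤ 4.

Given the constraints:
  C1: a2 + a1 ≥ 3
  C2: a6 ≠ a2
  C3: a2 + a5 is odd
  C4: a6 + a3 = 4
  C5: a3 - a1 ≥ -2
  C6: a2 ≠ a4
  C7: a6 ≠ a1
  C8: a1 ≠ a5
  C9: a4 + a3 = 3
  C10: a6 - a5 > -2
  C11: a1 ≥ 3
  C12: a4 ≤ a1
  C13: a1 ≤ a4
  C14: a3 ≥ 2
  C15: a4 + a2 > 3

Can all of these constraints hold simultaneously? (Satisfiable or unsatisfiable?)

Unsatisfiable

From constraints 11 and 13: a4 ≥ a1 ≥ 3. From constraint 14: a3 ≥ 2. Hence a4 + a3 ≥ 5. But constraint 9 requires a4 + a3 = 3, and 3 < 5. Contradiction.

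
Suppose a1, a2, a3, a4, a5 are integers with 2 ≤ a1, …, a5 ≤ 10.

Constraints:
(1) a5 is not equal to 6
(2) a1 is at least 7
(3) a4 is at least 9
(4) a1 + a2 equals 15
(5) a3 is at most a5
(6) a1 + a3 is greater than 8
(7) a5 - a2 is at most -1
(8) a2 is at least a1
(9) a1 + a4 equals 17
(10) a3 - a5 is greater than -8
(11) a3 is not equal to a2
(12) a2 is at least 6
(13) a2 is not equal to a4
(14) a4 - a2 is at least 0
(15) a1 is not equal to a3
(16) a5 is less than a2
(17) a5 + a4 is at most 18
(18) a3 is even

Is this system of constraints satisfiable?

Take a1 = 7, a2 = 8, a3 = 2, a4 = 10, a5 = 7. Then constraint 4: a1 + a2 = 15; constraint 6: a1 + a3 = 9; constraint 7: a5 - a2 = -1, and every other listed constraint is also met.

Satisfiable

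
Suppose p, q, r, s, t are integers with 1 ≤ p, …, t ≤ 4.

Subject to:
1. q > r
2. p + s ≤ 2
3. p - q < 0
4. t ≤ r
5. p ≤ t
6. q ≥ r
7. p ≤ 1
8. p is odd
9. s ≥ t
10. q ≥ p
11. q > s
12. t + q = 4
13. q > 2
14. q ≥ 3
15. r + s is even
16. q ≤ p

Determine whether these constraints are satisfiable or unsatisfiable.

Unsatisfiable

Constraints 1, 4, 5, and 16 give t ≤ r, r < q, q ≤ p, p ≤ t. Chaining: t ≤ r < q ≤ p ≤ t, which forces t < t — impossible.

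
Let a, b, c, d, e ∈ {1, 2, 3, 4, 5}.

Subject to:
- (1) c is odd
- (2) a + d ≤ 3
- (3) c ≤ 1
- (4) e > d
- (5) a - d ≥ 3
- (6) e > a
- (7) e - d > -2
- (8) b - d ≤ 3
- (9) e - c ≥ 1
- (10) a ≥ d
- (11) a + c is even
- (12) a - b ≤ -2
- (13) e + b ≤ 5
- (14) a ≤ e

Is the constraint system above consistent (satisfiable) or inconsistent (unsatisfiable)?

Constraints 5, 8, and 12 give d − b ≥ -3, b − a ≥ 2, a − d ≥ 3.
Adding all 3 inequalities: the left sides telescope to 0, and the right sides sum to (-3) + 2 + 3 = 2. So 0 ≥ 2, which is false.

Unsatisfiable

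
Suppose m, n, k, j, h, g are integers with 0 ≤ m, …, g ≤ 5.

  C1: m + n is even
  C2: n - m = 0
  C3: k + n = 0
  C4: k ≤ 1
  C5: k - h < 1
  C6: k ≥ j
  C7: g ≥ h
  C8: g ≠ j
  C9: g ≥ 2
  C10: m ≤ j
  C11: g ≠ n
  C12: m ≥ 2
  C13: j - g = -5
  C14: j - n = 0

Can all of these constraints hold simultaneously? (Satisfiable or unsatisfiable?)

From constraints 10 and 12: j ≥ m and m ≥ 2, so j ≥ 2. From constraints 4 and 6: j ≤ k and k ≤ 1, so j ≤ 1. But 1 < 2, so no value of j works.

Unsatisfiable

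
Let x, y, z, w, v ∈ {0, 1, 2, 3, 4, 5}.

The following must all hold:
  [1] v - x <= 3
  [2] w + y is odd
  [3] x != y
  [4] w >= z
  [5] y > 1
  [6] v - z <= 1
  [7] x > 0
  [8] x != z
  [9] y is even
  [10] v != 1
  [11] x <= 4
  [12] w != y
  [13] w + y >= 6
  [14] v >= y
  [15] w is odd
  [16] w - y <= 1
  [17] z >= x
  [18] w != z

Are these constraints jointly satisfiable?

Take x = 1, y = 4, z = 4, w = 5, v = 4. Then constraint 1: v - x = 3; constraint 6: v - z = 0, and every other listed constraint is also met.

Satisfiable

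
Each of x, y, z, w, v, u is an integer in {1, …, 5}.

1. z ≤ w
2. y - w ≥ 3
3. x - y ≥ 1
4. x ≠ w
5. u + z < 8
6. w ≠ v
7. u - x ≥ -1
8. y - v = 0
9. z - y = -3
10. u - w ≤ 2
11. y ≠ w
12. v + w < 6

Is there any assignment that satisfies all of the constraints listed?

Constraints 2, 3, 7, and 10 give x − y ≥ 1, y − w ≥ 3, w − u ≥ -2, u − x ≥ -1.
Adding all 4 inequalities: the left sides telescope to 0, and the right sides sum to 1 + 3 + (-2) + (-1) = 1. So 0 ≥ 1, which is false.

Unsatisfiable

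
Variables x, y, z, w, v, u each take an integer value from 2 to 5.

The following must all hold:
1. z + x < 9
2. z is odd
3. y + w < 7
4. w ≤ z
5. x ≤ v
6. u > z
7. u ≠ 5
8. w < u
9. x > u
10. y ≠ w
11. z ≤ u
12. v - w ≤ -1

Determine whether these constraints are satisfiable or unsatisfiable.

Constraints 5, 8, 9, and 12 give x ≤ v, v < w, w < u, u < x. Chaining: x ≤ v < w < u < x, which forces x < x — impossible.

Unsatisfiable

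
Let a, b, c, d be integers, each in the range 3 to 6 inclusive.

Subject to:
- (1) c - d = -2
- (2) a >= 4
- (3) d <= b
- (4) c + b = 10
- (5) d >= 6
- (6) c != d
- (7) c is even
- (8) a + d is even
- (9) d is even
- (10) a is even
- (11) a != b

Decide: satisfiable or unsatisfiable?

Satisfiable

One satisfying assignment is a = 4, b = 6, c = 4, d = 6.
For the less obvious constraints — constraint 1: c - d = -2; constraint 4: c + b = 10; constraint 7: c = 4 is even — and the others hold by inspection.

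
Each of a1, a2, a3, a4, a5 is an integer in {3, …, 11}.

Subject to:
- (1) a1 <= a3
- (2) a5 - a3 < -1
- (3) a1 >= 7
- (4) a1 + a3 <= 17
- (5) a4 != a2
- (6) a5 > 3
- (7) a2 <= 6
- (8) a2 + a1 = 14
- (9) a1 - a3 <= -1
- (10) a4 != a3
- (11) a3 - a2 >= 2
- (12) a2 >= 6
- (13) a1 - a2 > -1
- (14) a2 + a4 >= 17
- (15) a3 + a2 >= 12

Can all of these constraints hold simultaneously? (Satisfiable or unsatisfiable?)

Satisfiable

Setting (a1, a2, a3, a4, a5) = (8, 6, 9, 11, 6) satisfies everything: constraint 2: a5 - a3 = -3; constraint 4: a1 + a3 = 17, and the others follow.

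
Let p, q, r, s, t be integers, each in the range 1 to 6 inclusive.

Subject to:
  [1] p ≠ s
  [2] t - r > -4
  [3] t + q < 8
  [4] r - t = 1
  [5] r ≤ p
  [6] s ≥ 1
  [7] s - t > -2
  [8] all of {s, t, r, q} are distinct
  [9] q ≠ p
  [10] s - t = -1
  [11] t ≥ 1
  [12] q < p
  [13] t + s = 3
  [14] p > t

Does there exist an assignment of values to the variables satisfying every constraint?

The assignment p = 6, q = 4, r = 3, s = 1, t = 2 works:
  constraint 2 holds since t - r = -1.
  constraint 3 holds since t + q = 6.
  constraint 4 holds since r - t = 1.
The rest check out directly.

Satisfiable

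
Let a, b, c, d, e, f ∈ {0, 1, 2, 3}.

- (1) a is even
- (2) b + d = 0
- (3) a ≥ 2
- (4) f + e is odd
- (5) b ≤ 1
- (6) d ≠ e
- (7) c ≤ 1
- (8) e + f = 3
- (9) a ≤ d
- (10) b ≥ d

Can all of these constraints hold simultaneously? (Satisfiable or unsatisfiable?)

From constraints 3 and 9: d ≥ a and a ≥ 2, so d ≥ 2. From constraints 5 and 10: d ≤ b and b ≤ 1, so d ≤ 1. But 1 < 2, so no value of d works.

Unsatisfiable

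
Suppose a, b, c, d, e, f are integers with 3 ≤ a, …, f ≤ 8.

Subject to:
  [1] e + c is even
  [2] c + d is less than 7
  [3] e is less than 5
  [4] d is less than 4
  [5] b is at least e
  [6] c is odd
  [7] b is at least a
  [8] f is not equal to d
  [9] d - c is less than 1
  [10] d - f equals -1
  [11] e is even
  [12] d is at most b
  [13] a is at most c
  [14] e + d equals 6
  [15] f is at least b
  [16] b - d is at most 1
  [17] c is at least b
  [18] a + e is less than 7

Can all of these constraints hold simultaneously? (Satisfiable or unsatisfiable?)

Unsatisfiable

Constraint 11 makes e even and constraint 6 makes c odd, so e + c must be odd. Constraint 1 says e + c is even — contradiction.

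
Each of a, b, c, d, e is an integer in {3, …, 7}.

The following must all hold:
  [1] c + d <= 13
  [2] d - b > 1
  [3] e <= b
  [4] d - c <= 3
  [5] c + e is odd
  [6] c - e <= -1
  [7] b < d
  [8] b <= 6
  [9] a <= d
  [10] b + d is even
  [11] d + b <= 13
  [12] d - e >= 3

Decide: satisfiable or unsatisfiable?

Unsatisfiable

Constraints 4, 6, and 12 give d − e ≥ 3, e − c ≥ 1, c − d ≥ -3.
Adding all 3 inequalities: the left sides telescope to 0, and the right sides sum to 3 + 1 + (-3) = 1. So 0 ≥ 1, which is false.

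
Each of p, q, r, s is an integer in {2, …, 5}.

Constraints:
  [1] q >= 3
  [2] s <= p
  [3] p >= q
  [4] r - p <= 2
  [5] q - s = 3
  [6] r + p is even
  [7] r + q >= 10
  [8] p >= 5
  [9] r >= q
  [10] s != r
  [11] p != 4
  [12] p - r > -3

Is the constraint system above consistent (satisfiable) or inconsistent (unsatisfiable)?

Satisfiable

One satisfying assignment is p = 5, q = 5, r = 5, s = 2.
For the less obvious constraints — constraint 4: r - p = 0; constraint 5: q - s = 3; constraint 7: r + q = 10 — and the others hold by inspection.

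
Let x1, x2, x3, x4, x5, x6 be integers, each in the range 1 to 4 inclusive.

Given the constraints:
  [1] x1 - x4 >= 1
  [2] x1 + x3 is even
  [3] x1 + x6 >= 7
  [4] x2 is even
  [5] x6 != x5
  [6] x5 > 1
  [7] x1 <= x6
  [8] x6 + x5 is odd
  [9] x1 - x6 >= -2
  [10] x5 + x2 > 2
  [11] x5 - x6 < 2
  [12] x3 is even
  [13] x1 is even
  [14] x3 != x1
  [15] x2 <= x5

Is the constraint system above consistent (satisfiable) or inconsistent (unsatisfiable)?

The assignment x1 = 4, x2 = 2, x3 = 2, x4 = 2, x5 = 3, x6 = 4 works:
  constraint 1 holds since x1 - x4 = 2.
  constraint 3 holds since x1 + x6 = 8.
  constraint 9 holds since x1 - x6 = 0.
The rest check out directly.

Satisfiable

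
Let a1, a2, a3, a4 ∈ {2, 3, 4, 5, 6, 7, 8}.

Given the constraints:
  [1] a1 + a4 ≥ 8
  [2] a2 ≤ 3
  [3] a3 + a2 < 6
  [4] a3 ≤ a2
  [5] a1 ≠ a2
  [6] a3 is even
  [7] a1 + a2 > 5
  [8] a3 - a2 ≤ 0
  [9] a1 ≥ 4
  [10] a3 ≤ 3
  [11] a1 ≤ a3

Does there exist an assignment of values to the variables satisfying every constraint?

Unsatisfiable

From constraints 9 and 11: a3 ≥ a1 and a1 ≥ 4, so a3 ≥ 4. From constraints 2 and 4: a3 ≤ a2 and a2 ≤ 3, so a3 ≤ 3. But 3 < 4, so no value of a3 works.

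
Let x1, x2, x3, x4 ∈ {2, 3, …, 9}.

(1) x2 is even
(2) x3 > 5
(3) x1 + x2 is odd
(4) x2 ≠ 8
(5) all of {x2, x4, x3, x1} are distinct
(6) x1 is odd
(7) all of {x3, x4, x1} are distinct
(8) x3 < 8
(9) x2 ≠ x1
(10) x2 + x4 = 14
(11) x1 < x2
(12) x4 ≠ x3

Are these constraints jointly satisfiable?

Take x1 = 5, x2 = 6, x3 = 7, x4 = 8. Then constraint 5: values 6, 8, 7, 5 are distinct; constraint 10: x2 + x4 = 14, and every other listed constraint is also met.

Satisfiable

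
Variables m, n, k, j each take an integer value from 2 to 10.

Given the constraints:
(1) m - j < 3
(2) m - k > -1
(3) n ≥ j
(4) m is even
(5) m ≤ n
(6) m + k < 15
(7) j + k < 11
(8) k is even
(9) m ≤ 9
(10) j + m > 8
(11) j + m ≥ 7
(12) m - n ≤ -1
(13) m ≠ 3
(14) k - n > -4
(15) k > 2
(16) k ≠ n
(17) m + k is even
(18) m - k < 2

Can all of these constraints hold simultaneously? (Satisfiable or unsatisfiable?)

Take m = 6, n = 8, k = 6, j = 4. Then constraint 1: m - j = 2; constraint 2: m - k = 0; constraint 6: m + k = 12, and every other listed constraint is also met.

Satisfiable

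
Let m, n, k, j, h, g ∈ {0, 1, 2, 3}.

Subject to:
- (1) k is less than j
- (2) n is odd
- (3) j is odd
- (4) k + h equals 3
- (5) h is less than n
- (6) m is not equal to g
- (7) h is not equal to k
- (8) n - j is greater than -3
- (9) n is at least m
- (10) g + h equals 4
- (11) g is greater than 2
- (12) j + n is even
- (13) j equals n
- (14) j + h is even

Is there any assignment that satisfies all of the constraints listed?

Satisfiable

One satisfying assignment is m = 0, n = 3, k = 2, j = 3, h = 1, g = 3.
For the less obvious constraints — constraint 4: k + h = 3; constraint 8: n - j = 0 — and the others hold by inspection.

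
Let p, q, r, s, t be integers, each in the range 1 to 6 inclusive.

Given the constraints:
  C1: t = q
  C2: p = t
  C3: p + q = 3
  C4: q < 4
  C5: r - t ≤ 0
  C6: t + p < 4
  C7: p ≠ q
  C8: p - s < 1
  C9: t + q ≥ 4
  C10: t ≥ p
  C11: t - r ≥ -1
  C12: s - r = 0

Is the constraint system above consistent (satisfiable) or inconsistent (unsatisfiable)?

Unsatisfiable

From constraints 1 and 2, p = t = q, so p = q. But constraint 7 says p ≠ q. Contradiction.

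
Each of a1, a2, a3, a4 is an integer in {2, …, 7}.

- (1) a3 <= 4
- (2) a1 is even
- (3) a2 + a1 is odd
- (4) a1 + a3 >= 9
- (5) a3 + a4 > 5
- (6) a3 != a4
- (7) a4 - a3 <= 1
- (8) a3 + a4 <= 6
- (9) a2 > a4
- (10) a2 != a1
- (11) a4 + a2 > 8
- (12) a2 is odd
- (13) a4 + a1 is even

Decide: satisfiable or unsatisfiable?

Satisfiable

The assignment a1 = 6, a2 = 7, a3 = 4, a4 = 2 works:
  constraint 4 holds since a1 + a3 = 10.
  constraint 5 holds since a3 + a4 = 6.
  constraint 7 holds since a4 - a3 = -2.
The rest check out directly.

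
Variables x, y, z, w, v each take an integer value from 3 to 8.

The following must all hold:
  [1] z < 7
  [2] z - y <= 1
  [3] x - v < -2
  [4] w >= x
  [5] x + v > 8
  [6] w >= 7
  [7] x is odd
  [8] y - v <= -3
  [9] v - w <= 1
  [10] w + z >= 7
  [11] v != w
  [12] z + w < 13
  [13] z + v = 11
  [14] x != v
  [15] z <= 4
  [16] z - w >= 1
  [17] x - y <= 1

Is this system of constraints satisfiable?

Constraints 2, 8, 9, and 16 give y − z ≥ -1, z − w ≥ 1, w − v ≥ -1, v − y ≥ 3.
Adding all 4 inequalities: the left sides telescope to 0, and the right sides sum to (-1) + 1 + (-1) + 3 = 2. So 0 ≥ 2, which is false.

Unsatisfiable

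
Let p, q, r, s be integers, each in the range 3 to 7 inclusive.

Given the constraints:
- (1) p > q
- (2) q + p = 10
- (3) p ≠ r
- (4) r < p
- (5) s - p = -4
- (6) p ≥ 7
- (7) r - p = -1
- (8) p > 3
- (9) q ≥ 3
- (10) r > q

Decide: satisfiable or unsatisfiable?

Satisfiable

The assignment p = 7, q = 3, r = 6, s = 3 works:
  constraint 2 holds since q + p = 10.
  constraint 5 holds since s - p = -4.
The rest check out directly.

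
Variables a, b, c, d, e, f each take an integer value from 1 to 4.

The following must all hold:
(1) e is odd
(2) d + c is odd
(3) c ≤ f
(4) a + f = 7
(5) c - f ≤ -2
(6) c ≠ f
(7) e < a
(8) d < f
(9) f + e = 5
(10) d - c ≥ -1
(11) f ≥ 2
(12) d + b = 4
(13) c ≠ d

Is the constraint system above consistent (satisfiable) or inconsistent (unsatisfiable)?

Try a = 3, b = 3, c = 2, d = 1, e = 1, f = 4.
Check constraint 4: a + f = 7; constraint 5: c - f = -2; constraint 9: f + e = 5. The remaining constraints are straightforward to verify.

Satisfiable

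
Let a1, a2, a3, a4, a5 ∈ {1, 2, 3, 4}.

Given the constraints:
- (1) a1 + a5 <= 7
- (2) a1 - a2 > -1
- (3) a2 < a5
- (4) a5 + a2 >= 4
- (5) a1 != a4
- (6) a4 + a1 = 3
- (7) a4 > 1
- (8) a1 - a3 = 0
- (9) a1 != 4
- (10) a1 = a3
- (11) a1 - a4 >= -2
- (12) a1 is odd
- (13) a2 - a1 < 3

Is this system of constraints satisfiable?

One satisfying assignment is a1 = 1, a2 = 1, a3 = 1, a4 = 2, a5 = 3.
For the less obvious constraints — constraint 1: a1 + a5 = 4; constraint 2: a1 - a2 = 0 — and the others hold by inspection.

Satisfiable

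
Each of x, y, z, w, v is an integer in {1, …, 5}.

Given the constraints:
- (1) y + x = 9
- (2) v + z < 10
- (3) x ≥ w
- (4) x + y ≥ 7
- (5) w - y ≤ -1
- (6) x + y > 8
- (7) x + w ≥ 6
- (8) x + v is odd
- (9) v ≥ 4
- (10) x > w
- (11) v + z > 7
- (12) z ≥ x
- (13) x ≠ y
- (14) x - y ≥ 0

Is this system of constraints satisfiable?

Satisfiable

The assignment x = 5, y = 4, z = 5, w = 3, v = 4 works:
  constraint 1 holds since y + x = 9.
  constraint 2 holds since v + z = 9.
  constraint 4 holds since x + y = 9.
The rest check out directly.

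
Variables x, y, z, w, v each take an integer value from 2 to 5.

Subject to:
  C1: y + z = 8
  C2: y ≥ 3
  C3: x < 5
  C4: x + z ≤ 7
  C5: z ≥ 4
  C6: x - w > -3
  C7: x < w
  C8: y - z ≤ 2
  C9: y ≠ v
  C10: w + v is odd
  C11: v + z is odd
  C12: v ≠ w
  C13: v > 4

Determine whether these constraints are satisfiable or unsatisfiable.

Try x = 2, y = 4, z = 4, w = 4, v = 5.
Check constraint 1: y + z = 8; constraint 4: x + z = 6. The remaining constraints are straightforward to verify.

Satisfiable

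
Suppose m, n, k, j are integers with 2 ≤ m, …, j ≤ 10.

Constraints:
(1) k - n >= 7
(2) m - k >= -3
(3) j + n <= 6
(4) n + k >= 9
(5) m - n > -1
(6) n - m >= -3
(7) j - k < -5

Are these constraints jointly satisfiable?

Unsatisfiable

Constraints 1, 2, and 6 give n − m ≥ -3, m − k ≥ -3, k − n ≥ 7.
Adding all 3 inequalities: the left sides telescope to 0, and the right sides sum to (-3) + (-3) + 7 = 1. So 0 ≥ 1, which is false.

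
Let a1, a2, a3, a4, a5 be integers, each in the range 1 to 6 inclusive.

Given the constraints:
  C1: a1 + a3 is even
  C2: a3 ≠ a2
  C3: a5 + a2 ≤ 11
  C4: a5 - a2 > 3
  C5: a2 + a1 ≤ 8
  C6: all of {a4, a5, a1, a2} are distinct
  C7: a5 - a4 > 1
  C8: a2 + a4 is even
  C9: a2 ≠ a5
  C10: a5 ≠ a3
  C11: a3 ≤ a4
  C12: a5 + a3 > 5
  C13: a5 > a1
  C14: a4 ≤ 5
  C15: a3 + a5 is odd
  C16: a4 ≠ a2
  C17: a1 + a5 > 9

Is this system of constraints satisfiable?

Satisfiable

Try a1 = 5, a2 = 2, a3 = 1, a4 = 4, a5 = 6.
Check constraint 3: a5 + a2 = 8; constraint 4: a5 - a2 = 4. The remaining constraints are straightforward to verify.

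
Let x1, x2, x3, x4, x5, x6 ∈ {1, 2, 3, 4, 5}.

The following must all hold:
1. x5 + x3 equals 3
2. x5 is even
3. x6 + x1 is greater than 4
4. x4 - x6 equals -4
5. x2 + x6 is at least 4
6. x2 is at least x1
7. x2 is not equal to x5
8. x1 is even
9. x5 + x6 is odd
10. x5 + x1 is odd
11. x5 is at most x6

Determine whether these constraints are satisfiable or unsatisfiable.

Constraint 2 makes x5 even and constraint 8 makes x1 even, so x5 + x1 must be even. Constraint 10 says x5 + x1 is odd — contradiction.

Unsatisfiable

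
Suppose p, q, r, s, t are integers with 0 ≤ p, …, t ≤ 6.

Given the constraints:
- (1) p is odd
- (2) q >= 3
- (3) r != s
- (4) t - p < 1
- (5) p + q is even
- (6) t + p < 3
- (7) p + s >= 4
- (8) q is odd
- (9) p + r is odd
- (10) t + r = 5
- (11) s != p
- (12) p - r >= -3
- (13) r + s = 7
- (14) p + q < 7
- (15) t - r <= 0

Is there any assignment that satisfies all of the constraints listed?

Setting (p, q, r, s, t) = (1, 5, 4, 3, 1) satisfies everything: constraint 4: t - p = 0; constraint 6: t + p = 2, and the others follow.

Satisfiable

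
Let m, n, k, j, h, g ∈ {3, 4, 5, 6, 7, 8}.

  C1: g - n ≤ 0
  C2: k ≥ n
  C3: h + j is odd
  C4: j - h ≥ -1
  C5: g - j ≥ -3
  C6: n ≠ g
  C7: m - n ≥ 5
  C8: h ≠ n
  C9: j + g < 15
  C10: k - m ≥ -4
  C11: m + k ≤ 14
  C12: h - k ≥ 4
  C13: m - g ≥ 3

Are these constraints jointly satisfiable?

Unsatisfiable

Constraints 1, 4, 5, 7, 10, and 12 give n − g ≥ 0, g − j ≥ -3, j − h ≥ -1, h − k ≥ 4, k − m ≥ -4, m − n ≥ 5.
Adding all 6 inequalities: the left sides telescope to 0, and the right sides sum to 0 + (-3) + (-1) + 4 + (-4) + 5 = 1. So 0 ≥ 1, which is false.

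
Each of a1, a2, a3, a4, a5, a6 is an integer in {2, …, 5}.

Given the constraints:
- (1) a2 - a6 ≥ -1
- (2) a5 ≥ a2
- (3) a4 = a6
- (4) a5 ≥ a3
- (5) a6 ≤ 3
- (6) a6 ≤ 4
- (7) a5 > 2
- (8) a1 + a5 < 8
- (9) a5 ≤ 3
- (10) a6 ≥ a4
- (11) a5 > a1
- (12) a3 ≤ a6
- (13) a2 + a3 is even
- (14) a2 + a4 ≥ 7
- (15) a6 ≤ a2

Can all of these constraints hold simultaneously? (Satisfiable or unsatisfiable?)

From constraints 2 and 9: a2 ≤ a5 ≤ 3. From constraints 5 and 10: a4 ≤ a6 ≤ 3. Hence a2 + a4 ≤ 6. But constraint 14 requires a2 + a4 ≥ 7, and 7 > 6. Contradiction.

Unsatisfiable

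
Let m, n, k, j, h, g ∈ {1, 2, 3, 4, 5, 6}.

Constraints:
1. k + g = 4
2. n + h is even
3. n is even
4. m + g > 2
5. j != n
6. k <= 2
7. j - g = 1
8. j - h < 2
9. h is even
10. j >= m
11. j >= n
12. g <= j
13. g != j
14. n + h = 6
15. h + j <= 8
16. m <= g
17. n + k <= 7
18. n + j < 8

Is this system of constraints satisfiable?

One satisfying assignment is m = 2, n = 2, k = 2, j = 3, h = 4, g = 2.
For the less obvious constraints — constraint 1: k + g = 4; constraint 4: m + g = 4 — and the others hold by inspection.

Satisfiable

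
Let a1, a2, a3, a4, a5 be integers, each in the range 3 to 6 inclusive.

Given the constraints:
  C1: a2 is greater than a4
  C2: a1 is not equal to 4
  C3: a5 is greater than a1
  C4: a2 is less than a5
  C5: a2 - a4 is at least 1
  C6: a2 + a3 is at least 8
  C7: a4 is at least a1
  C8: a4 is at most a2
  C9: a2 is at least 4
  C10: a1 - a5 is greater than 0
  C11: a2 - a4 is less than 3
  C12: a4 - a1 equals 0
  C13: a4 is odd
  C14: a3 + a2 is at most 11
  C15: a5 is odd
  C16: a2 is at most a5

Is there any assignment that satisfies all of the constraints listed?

Unsatisfiable

Constraints 1, 4, 7, and 10 give a4 < a2, a2 < a5, a5 < a1, a1 ≤ a4. Chaining: a4 < a2 < a5 < a1 ≤ a4, which forces a4 < a4 — impossible.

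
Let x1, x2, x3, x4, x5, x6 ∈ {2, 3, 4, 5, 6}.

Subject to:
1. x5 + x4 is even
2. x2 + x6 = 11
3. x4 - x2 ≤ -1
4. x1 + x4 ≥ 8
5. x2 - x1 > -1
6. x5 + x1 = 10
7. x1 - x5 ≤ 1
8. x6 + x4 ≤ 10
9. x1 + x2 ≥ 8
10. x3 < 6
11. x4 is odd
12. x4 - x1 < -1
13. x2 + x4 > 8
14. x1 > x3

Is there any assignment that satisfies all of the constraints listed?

Satisfiable

The assignment x1 = 5, x2 = 6, x3 = 2, x4 = 3, x5 = 5, x6 = 5 works:
  constraint 2 holds since x2 + x6 = 11.
  constraint 3 holds since x4 - x2 = -3.
The rest check out directly.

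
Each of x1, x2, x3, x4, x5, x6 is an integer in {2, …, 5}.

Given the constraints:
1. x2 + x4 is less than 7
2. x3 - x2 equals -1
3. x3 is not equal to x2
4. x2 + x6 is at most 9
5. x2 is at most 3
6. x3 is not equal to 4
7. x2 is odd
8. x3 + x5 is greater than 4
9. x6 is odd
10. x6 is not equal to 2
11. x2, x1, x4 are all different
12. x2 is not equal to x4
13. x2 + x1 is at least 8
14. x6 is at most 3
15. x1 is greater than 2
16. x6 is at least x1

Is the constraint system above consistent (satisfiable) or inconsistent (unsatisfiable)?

From constraint 5: x2 ≤ 3. From constraints 14 and 16: x1 ≤ x6 ≤ 3. Hence x2 + x1 ≤ 6. But constraint 13 requires x2 + x1 ≥ 8, and 8 > 6. Contradiction.

Unsatisfiable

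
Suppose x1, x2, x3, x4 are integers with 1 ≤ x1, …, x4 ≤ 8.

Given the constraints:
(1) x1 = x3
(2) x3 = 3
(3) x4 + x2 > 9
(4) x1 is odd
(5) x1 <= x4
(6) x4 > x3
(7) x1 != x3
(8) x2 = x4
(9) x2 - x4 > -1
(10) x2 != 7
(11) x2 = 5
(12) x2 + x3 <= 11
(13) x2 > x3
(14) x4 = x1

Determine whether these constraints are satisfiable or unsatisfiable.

Constraint 11 fixes x2 = 5 and constraint 2 fixes x3 = 3. Constraints 1, 8, and 14 give x2 = x4 = x1 = x3, so x2 = x3. But 5 ≠ 3 — contradiction.

Unsatisfiable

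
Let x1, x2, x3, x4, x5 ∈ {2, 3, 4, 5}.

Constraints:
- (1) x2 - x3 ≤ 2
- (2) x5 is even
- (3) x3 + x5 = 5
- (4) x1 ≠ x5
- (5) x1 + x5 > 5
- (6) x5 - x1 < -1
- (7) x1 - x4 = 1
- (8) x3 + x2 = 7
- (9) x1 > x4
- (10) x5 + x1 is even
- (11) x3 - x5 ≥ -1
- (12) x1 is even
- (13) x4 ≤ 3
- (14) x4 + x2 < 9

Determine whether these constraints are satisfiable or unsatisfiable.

Satisfiable

Setting (x1, x2, x3, x4, x5) = (4, 4, 3, 3, 2) satisfies everything: constraint 1: x2 - x3 = 1; constraint 3: x3 + x5 = 5; constraint 5: x1 + x5 = 6, and the others follow.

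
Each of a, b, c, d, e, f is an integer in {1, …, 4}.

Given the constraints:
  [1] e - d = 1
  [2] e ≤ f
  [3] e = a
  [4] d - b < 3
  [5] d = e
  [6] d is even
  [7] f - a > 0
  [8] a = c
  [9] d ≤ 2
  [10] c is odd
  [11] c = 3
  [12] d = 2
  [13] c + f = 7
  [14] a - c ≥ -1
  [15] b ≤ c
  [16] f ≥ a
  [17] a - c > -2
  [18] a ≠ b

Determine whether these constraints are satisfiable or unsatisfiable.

Unsatisfiable

Constraint 12 fixes d = 2 and constraint 11 fixes c = 3. Constraints 3, 5, and 8 give d = e = a = c, so d = c. But 2 ≠ 3 — contradiction.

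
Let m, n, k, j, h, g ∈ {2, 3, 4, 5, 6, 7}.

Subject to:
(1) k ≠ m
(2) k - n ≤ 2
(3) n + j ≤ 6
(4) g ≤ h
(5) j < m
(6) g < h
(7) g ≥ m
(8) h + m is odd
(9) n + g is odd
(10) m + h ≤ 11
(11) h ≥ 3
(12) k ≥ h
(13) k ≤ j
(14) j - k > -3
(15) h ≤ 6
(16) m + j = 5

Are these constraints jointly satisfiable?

Unsatisfiable

Constraints 4, 5, 7, 12, and 13 give j < m, m ≤ g, g ≤ h, h ≤ k, k ≤ j. Chaining: j < m ≤ g ≤ h ≤ k ≤ j, which forces j < j — impossible.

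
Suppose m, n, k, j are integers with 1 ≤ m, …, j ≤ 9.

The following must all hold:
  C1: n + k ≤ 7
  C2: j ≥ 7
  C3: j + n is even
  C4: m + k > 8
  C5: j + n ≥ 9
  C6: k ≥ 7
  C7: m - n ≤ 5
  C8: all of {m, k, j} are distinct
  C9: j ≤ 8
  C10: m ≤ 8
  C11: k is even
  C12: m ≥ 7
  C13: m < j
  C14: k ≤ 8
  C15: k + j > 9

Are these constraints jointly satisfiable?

Unsatisfiable

Constraints 2, 6, 9, 10, 12, and 14 confine each of m, k, j to the 2 values {7, 8}.
Constraint 8 requires all 3 of them to be distinct, but only 2 values are available — impossible by the pigeonhole principle.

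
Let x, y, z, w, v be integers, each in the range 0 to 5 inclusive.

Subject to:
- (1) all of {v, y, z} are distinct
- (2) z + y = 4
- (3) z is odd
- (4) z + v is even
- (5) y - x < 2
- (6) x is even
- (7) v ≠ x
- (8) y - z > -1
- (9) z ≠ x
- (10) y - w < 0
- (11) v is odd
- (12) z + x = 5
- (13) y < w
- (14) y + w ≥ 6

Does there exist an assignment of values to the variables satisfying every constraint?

Satisfiable

Setting (x, y, z, w, v) = (4, 3, 1, 4, 5) satisfies everything: constraint 2: z + y = 4; constraint 5: y - x = -1; constraint 8: y - z = 2, and the others follow.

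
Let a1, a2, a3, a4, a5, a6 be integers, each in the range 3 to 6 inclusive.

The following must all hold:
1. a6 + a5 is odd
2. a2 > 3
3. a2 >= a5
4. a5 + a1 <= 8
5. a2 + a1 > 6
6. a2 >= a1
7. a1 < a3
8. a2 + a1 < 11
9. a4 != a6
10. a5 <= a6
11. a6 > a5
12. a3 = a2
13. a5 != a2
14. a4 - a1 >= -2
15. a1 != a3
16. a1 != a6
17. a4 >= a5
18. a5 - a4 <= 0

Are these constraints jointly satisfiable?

Satisfiable

Setting (a1, a2, a3, a4, a5, a6) = (3, 6, 6, 3, 3, 6) satisfies everything: constraint 4: a5 + a1 = 6; constraint 5: a2 + a1 = 9, and the others follow.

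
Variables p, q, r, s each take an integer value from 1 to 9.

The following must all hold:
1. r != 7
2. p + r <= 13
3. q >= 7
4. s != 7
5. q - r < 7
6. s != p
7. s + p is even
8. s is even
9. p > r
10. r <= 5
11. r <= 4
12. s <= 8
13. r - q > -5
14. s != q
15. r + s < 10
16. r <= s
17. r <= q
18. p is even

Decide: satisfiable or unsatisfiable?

Try p = 6, q = 8, r = 4, s = 4.
Check constraint 2: p + r = 10; constraint 5: q - r = 4. The remaining constraints are straightforward to verify.

Satisfiable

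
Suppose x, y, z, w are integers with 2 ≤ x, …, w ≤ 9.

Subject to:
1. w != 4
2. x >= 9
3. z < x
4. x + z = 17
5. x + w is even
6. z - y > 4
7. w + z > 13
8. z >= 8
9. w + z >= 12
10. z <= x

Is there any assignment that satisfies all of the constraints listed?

Satisfiable

One satisfying assignment is x = 9, y = 3, z = 8, w = 7.
For the less obvious constraints — constraint 4: x + z = 17; constraint 6: z - y = 5 — and the others hold by inspection.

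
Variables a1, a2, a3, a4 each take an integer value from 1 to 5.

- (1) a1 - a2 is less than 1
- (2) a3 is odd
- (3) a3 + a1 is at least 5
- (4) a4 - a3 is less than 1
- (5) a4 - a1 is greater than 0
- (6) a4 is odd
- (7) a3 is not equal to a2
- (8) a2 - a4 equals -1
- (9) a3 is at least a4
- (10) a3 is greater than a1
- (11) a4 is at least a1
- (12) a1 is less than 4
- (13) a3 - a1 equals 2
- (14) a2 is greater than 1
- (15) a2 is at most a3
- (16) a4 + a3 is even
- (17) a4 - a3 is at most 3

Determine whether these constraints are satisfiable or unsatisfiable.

Satisfiable

One satisfying assignment is a1 = 3, a2 = 4, a3 = 5, a4 = 5.
For the less obvious constraints — constraint 1: a1 - a2 = -1; constraint 3: a3 + a1 = 8; constraint 4: a4 - a3 = 0 — and the others hold by inspection.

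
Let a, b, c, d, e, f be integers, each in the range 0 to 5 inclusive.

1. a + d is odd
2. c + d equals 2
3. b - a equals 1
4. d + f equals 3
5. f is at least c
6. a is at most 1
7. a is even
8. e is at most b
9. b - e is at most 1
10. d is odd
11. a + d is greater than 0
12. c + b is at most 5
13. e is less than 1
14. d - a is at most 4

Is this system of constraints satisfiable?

Satisfiable

One satisfying assignment is a = 0, b = 1, c = 1, d = 1, e = 0, f = 2.
For the less obvious constraints — constraint 2: c + d = 2; constraint 3: b - a = 1; constraint 4: d + f = 3 — and the others hold by inspection.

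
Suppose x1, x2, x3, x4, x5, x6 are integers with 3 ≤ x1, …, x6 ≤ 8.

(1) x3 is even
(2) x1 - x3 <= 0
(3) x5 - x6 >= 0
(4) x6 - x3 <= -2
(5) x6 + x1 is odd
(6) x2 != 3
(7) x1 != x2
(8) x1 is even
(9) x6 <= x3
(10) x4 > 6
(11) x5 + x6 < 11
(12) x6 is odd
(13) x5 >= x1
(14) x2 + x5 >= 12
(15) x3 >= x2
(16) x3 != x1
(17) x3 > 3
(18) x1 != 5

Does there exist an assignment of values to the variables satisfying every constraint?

Satisfiable

The assignment x1 = 6, x2 = 8, x3 = 8, x4 = 8, x5 = 6, x6 = 3 works:
  constraint 2 holds since x1 - x3 = -2.
  constraint 3 holds since x5 - x6 = 3.
The rest check out directly.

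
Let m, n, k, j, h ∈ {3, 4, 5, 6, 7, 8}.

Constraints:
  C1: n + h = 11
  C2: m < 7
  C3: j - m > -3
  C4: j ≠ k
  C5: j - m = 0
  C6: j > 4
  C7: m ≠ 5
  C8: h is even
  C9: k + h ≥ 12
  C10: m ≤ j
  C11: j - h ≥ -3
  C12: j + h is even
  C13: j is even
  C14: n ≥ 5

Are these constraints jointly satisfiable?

Satisfiable

The assignment m = 6, n = 5, k = 8, j = 6, h = 6 works:
  constraint 1 holds since n + h = 11.
  constraint 3 holds since j - m = 0.
The rest check out directly.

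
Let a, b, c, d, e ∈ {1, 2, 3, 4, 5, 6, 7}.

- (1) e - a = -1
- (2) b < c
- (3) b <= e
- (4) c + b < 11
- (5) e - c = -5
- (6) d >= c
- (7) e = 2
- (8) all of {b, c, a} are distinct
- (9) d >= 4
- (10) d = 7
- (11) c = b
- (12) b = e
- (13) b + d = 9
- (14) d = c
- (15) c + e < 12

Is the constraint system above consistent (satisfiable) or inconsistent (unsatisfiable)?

Unsatisfiable

Constraint 10 fixes d = 7 and constraint 7 fixes e = 2. Constraints 11, 12, and 14 give d = c = b = e, so d = e. But 7 ≠ 2 — contradiction.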